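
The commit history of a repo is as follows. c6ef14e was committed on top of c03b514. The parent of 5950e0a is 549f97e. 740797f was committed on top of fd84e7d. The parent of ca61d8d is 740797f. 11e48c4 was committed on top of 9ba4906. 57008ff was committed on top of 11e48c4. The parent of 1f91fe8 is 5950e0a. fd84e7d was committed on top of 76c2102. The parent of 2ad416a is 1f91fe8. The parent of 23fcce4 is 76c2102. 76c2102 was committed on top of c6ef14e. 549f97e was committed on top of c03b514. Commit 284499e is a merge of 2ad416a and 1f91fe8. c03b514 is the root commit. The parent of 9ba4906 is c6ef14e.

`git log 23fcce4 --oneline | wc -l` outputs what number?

Walking parent pointers from 23fcce4: reachable set = {23fcce4, 76c2102, c03b514, c6ef14e}.
That is 4 commits.

4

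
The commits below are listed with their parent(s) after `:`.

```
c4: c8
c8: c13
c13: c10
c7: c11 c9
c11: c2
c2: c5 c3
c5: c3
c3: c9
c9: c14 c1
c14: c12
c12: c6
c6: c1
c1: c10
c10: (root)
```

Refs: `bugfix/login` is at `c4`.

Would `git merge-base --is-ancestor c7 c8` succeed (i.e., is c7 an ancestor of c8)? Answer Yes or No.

Ancestors of c8: {c10, c13, c8}.
c7 is not in that set, so it is not an ancestor of c8.

No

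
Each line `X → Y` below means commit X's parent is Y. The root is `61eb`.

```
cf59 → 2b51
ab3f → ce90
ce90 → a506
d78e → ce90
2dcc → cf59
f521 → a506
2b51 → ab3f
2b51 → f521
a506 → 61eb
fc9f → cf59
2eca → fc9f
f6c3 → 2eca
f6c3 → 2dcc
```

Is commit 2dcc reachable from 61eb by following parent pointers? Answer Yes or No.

No

Ancestors of 61eb: {61eb}.
2dcc is not in that set, so it is not an ancestor of 61eb.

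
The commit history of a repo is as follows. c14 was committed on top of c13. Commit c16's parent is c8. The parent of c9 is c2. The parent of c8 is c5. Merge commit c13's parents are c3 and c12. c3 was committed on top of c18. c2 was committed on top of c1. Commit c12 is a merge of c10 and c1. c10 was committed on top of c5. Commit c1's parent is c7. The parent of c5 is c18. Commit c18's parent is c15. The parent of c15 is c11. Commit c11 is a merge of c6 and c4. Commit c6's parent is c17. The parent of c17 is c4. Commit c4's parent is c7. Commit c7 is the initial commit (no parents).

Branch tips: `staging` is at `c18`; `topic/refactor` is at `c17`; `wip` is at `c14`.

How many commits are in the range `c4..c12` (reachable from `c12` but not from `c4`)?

Reachable from c12: {c1, c10, c11, c12, c15, c17, c18, c4, c5, c6, c7}.
Reachable from c4: {c4, c7}.
In c12's history but not c4's: {c1, c10, c11, c12, c15, c17, c18, c5, c6} — 9 commits.

9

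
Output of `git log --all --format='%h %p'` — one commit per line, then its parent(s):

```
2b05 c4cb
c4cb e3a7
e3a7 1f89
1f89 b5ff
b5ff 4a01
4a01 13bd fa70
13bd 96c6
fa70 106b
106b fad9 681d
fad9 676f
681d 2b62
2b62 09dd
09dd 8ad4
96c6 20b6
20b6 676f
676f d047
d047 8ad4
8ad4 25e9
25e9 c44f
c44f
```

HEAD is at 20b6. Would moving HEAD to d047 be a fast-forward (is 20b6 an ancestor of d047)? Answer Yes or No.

A fast-forward from 20b6 to d047 is possible iff 20b6 is an ancestor of d047.
Ancestors of d047: {25e9, 8ad4, c44f, d047}.
20b6 is not among them, so fast-forward is not possible.

No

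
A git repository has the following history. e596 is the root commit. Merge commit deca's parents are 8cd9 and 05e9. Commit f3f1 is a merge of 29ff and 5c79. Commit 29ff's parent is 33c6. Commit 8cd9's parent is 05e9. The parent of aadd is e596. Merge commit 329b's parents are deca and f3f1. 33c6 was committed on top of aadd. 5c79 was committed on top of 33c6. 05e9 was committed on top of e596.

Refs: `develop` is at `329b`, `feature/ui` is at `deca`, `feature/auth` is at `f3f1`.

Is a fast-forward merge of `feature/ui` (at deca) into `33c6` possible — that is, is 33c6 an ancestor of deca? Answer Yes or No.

A fast-forward from 33c6 to deca is possible iff 33c6 is an ancestor of deca.
Ancestors of deca: {05e9, 8cd9, deca, e596}.
33c6 is not among them, so fast-forward is not possible.

No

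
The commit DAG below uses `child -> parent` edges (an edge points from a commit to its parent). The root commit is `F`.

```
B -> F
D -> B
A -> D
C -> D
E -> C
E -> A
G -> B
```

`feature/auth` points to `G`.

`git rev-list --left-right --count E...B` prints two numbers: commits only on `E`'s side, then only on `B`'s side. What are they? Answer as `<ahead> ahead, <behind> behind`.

Reachable from E: {A, B, C, D, E, F}.
Reachable from B: {B, F}.
Only in E's history (ahead): {A, C, D, E} — 4.
Only in B's history (behind): {} — 0.

4 ahead, 0 behind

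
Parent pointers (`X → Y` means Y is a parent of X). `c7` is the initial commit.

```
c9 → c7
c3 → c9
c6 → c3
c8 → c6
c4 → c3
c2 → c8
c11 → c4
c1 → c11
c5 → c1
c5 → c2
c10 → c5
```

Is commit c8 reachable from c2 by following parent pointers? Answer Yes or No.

Yes

Ancestors of c2 (commits reachable by following parents): {c2, c3, c6, c7, c8, c9}.
c8 is in that set, so it is an ancestor of c2.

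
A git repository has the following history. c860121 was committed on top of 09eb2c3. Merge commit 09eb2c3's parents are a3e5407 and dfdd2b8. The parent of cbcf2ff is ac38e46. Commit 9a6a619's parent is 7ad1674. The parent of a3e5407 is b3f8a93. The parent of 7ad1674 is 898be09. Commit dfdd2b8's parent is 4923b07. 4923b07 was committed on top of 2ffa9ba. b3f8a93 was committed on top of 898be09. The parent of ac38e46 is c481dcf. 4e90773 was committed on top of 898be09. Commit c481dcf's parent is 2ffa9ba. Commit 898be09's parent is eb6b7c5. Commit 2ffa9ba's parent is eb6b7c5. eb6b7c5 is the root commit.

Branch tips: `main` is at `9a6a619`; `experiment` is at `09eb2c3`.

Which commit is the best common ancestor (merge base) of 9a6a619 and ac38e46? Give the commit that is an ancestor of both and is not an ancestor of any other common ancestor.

Ancestors of 9a6a619: {7ad1674, 898be09, 9a6a619, eb6b7c5}.
Ancestors of ac38e46: {2ffa9ba, ac38e46, c481dcf, eb6b7c5}.
Common ancestors: {eb6b7c5}.
The only common ancestor is eb6b7c5, so it is the merge base.

eb6b7c5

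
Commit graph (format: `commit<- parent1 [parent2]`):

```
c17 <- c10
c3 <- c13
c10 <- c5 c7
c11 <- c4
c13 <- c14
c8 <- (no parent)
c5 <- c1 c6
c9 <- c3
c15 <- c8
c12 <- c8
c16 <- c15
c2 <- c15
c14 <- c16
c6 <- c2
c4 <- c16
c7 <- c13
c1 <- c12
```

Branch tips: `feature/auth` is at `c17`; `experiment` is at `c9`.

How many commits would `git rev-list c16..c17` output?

10

Reachable from c17: {c1, c10, c12, c13, c14, c15, c16, c17, c2, c5, c6, c7, c8}.
Reachable from c16: {c15, c16, c8}.
In c17's history but not c16's: {c1, c10, c12, c13, c14, c17, c2, c5, c6, c7} — 10 commits.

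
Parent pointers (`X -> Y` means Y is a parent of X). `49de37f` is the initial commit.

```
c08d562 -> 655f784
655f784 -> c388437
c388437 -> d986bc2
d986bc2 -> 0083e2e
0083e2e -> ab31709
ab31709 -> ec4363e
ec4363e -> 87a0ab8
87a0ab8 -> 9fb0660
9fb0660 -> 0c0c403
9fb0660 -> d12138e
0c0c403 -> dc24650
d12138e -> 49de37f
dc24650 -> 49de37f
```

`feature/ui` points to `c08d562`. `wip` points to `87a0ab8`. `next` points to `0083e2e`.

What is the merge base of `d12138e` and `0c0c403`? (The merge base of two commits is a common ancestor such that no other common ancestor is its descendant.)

Ancestors of d12138e: {49de37f, d12138e}.
Ancestors of 0c0c403: {0c0c403, 49de37f, dc24650}.
Common ancestors: {49de37f}.
The only common ancestor is 49de37f, so it is the merge base.

49de37f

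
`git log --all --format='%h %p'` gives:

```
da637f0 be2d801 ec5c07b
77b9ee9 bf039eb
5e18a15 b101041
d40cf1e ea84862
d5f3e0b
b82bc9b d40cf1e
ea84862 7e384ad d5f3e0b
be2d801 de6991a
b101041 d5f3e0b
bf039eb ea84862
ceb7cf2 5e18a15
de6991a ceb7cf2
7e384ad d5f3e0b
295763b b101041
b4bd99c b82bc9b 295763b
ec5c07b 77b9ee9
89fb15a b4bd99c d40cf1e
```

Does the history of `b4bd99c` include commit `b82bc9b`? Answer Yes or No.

Yes

Ancestors of b4bd99c (commits reachable by following parents): {295763b, 7e384ad, b101041, b4bd99c, b82bc9b, d40cf1e, d5f3e0b, ea84862}.
b82bc9b is in that set, so it is an ancestor of b4bd99c.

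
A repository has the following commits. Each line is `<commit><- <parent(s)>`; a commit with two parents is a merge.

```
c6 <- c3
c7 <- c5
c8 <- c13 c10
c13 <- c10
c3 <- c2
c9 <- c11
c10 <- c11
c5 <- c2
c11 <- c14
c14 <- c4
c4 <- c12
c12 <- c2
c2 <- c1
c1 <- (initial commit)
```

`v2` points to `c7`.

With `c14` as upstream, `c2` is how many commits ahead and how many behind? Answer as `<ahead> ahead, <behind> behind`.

0 ahead, 3 behind

Reachable from c2: {c1, c2}.
Reachable from c14: {c1, c12, c14, c2, c4}.
Only in c2's history (ahead): {} — 0.
Only in c14's history (behind): {c12, c14, c4} — 3.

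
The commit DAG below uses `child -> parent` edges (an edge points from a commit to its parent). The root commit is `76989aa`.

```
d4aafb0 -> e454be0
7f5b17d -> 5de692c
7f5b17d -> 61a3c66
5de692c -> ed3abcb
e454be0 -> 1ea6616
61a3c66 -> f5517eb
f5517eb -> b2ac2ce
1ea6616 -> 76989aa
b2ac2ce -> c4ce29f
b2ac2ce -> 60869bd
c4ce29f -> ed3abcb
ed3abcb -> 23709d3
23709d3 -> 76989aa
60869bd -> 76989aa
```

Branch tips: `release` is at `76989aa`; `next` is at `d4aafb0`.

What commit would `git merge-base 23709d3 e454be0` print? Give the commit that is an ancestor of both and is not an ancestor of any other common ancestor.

76989aa

Ancestors of 23709d3: {23709d3, 76989aa}.
Ancestors of e454be0: {1ea6616, 76989aa, e454be0}.
Common ancestors: {76989aa}.
The only common ancestor is 76989aa, so it is the merge base.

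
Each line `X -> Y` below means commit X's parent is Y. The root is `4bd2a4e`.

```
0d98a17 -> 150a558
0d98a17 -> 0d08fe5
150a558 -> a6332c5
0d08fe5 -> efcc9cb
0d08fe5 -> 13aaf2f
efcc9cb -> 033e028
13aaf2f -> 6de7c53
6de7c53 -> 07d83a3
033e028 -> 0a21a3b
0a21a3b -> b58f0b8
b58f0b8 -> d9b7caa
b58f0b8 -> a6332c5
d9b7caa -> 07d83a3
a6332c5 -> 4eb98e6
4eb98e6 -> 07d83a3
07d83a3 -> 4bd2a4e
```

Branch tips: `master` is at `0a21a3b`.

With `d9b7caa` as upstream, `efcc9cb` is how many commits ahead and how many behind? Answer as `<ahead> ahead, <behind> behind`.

Reachable from efcc9cb: {033e028, 07d83a3, 0a21a3b, 4bd2a4e, 4eb98e6, a6332c5, b58f0b8, d9b7caa, efcc9cb}.
Reachable from d9b7caa: {07d83a3, 4bd2a4e, d9b7caa}.
Only in efcc9cb's history (ahead): {033e028, 0a21a3b, 4eb98e6, a6332c5, b58f0b8, efcc9cb} — 6.
Only in d9b7caa's history (behind): {} — 0.

6 ahead, 0 behind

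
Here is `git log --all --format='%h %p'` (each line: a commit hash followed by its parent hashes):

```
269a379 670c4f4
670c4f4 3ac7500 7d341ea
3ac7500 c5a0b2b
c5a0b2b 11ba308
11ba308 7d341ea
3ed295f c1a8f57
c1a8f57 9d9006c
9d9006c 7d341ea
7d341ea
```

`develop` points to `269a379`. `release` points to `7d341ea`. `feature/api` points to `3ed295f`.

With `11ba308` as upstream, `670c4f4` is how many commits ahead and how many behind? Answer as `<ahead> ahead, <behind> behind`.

3 ahead, 0 behind

Reachable from 670c4f4: {11ba308, 3ac7500, 670c4f4, 7d341ea, c5a0b2b}.
Reachable from 11ba308: {11ba308, 7d341ea}.
Only in 670c4f4's history (ahead): {3ac7500, 670c4f4, c5a0b2b} — 3.
Only in 11ba308's history (behind): {} — 0.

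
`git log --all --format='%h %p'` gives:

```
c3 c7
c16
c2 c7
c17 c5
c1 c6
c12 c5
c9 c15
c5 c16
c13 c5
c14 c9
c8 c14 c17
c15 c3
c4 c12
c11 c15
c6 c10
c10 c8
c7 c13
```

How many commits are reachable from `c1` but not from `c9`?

Reachable from c1: {c1, c10, c13, c14, c15, c16, c17, c3, c5, c6, c7, c8, c9}.
Reachable from c9: {c13, c15, c16, c3, c5, c7, c9}.
In c1's history but not c9's: {c1, c10, c14, c17, c6, c8} — 6 commits.

6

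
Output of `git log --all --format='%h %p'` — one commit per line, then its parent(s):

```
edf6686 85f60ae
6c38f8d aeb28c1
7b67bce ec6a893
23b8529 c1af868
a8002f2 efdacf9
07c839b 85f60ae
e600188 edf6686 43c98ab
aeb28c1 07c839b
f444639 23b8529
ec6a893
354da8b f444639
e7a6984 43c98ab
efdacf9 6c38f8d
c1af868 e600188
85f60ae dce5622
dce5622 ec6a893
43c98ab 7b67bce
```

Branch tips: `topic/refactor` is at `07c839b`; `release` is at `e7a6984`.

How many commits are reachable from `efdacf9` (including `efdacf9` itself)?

Walking parent pointers from efdacf9: reachable set = {07c839b, 6c38f8d, 85f60ae, aeb28c1, dce5622, ec6a893, efdacf9}.
That is 7 commits.

7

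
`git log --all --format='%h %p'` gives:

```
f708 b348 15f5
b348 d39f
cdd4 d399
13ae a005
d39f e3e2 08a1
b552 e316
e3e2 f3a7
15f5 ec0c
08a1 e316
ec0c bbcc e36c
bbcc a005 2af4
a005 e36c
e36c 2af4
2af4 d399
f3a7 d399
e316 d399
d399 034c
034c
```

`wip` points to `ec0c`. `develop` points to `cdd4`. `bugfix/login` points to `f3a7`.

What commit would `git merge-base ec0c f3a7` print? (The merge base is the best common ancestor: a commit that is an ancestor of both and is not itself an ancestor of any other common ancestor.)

d399

Ancestors of ec0c: {034c, 2af4, a005, bbcc, d399, e36c, ec0c}.
Ancestors of f3a7: {034c, d399, f3a7}.
Common ancestors: {034c, d399}.
Among these, d399 is not an ancestor of any other common ancestor — it is the merge base.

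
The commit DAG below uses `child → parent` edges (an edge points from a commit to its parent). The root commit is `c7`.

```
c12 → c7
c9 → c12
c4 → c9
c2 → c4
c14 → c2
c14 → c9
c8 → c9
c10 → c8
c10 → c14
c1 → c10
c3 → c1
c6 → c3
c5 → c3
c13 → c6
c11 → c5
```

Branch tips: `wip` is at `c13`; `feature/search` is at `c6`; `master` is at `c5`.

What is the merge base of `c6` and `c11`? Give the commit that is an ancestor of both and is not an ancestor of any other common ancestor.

c3

Ancestors of c6: {c1, c10, c12, c14, c2, c3, c4, c6, c7, c8, c9}.
Ancestors of c11: {c1, c10, c11, c12, c14, c2, c3, c4, c5, c7, c8, c9}.
Common ancestors: {c1, c10, c12, c14, c2, c3, c4, c7, c8, c9}.
Among these, c3 is not an ancestor of any other common ancestor — it is the merge base.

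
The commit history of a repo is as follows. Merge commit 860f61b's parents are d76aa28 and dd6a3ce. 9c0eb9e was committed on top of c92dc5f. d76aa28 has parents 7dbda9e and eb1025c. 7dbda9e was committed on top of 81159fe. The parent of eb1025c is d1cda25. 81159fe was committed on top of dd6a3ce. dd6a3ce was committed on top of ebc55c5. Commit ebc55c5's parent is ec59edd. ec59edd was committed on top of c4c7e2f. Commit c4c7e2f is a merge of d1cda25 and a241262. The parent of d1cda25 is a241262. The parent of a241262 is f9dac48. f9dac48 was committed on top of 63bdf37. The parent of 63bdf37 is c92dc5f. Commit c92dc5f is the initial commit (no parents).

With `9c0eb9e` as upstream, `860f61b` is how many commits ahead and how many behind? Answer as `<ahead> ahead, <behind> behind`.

Reachable from 860f61b: {63bdf37, 7dbda9e, 81159fe, 860f61b, a241262, c4c7e2f, c92dc5f, d1cda25, d76aa28, dd6a3ce, eb1025c, ebc55c5, ec59edd, f9dac48}.
Reachable from 9c0eb9e: {9c0eb9e, c92dc5f}.
Only in 860f61b's history (ahead): {63bdf37, 7dbda9e, 81159fe, 860f61b, a241262, c4c7e2f, d1cda25, d76aa28, dd6a3ce, eb1025c, ebc55c5, ec59edd, f9dac48} — 13.
Only in 9c0eb9e's history (behind): {9c0eb9e} — 1.

13 ahead, 1 behind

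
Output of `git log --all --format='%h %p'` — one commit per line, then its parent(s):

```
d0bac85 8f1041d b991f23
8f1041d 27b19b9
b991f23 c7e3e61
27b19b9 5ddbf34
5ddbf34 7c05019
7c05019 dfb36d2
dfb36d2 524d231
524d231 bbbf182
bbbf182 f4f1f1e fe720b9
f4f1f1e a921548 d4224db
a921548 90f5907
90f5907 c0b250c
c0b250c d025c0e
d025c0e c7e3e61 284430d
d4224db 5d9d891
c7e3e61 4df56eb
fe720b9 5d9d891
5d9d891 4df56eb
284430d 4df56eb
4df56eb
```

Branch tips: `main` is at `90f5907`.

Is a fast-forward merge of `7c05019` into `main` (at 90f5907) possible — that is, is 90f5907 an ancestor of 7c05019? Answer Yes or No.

A fast-forward from 90f5907 to 7c05019 is possible iff 90f5907 is an ancestor of 7c05019.
Ancestors of 7c05019: {284430d, 4df56eb, 524d231, 5d9d891, 7c05019, 90f5907, a921548, bbbf182, c0b250c, c7e3e61, d025c0e, d4224db, dfb36d2, f4f1f1e, fe720b9}.
90f5907 is among them, so fast-forward is possible.

Yes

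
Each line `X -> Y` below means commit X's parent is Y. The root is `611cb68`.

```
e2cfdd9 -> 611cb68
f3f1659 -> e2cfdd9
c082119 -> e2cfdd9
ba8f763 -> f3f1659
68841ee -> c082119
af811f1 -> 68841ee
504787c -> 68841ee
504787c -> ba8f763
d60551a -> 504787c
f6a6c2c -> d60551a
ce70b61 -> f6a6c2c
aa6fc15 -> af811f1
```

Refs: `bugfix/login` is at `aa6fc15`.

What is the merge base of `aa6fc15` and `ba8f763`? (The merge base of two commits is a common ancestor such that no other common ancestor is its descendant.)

Ancestors of aa6fc15: {611cb68, 68841ee, aa6fc15, af811f1, c082119, e2cfdd9}.
Ancestors of ba8f763: {611cb68, ba8f763, e2cfdd9, f3f1659}.
Common ancestors: {611cb68, e2cfdd9}.
Among these, e2cfdd9 is not an ancestor of any other common ancestor — it is the merge base.

e2cfdd9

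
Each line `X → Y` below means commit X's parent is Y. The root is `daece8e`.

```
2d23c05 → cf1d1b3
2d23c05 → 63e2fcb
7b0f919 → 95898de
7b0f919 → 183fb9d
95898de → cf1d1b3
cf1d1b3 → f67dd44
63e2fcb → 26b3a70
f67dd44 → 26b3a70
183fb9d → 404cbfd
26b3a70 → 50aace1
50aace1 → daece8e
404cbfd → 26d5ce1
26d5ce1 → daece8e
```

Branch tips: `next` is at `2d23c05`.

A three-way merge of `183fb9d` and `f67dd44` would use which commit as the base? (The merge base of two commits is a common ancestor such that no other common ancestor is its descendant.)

daece8e

Ancestors of 183fb9d: {183fb9d, 26d5ce1, 404cbfd, daece8e}.
Ancestors of f67dd44: {26b3a70, 50aace1, daece8e, f67dd44}.
Common ancestors: {daece8e}.
The only common ancestor is daece8e, so it is the merge base.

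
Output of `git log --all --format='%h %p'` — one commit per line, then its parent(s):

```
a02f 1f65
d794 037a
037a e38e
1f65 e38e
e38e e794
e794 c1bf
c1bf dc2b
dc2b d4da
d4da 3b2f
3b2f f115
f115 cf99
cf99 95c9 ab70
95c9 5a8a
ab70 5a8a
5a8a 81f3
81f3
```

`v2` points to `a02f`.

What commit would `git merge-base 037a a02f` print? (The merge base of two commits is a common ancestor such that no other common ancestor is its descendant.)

Ancestors of 037a: {037a, 3b2f, 5a8a, 81f3, 95c9, ab70, c1bf, cf99, d4da, dc2b, e38e, e794, f115}.
Ancestors of a02f: {1f65, 3b2f, 5a8a, 81f3, 95c9, a02f, ab70, c1bf, cf99, d4da, dc2b, e38e, e794, f115}.
Common ancestors: {3b2f, 5a8a, 81f3, 95c9, ab70, c1bf, cf99, d4da, dc2b, e38e, e794, f115}.
Among these, e38e is not an ancestor of any other common ancestor — it is the merge base.

e38e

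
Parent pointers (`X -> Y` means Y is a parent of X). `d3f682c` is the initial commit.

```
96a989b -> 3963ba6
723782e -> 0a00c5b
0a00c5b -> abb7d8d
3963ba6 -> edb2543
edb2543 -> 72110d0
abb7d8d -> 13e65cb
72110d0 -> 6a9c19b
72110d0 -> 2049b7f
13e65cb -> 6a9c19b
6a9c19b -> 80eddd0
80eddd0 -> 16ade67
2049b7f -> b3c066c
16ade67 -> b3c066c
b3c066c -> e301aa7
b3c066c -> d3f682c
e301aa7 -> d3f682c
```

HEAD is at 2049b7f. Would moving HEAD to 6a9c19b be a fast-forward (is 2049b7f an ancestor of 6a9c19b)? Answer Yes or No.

No

A fast-forward from 2049b7f to 6a9c19b is possible iff 2049b7f is an ancestor of 6a9c19b.
Ancestors of 6a9c19b: {16ade67, 6a9c19b, 80eddd0, b3c066c, d3f682c, e301aa7}.
2049b7f is not among them, so fast-forward is not possible.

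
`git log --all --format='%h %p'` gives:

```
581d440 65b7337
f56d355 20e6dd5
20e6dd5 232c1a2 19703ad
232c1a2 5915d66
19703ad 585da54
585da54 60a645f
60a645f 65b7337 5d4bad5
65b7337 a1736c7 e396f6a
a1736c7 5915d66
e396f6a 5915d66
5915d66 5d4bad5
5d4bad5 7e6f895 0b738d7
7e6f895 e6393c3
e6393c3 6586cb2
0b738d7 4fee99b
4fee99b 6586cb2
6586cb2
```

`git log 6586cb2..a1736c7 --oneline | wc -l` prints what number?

7

Reachable from a1736c7: {0b738d7, 4fee99b, 5915d66, 5d4bad5, 6586cb2, 7e6f895, a1736c7, e6393c3}.
Reachable from 6586cb2: {6586cb2}.
In a1736c7's history but not 6586cb2's: {0b738d7, 4fee99b, 5915d66, 5d4bad5, 7e6f895, a1736c7, e6393c3} — 7 commits.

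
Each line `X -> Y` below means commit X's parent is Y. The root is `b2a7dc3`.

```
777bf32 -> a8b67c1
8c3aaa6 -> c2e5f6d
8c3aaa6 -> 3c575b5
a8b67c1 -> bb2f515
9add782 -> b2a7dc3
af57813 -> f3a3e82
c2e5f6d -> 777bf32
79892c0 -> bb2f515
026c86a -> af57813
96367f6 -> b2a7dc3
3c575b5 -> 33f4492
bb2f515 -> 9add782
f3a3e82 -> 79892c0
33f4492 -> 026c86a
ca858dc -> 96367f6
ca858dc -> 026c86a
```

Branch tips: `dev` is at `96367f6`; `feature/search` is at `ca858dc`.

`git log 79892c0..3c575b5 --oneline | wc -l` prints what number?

Reachable from 3c575b5: {026c86a, 33f4492, 3c575b5, 79892c0, 9add782, af57813, b2a7dc3, bb2f515, f3a3e82}.
Reachable from 79892c0: {79892c0, 9add782, b2a7dc3, bb2f515}.
In 3c575b5's history but not 79892c0's: {026c86a, 33f4492, 3c575b5, af57813, f3a3e82} — 5 commits.

5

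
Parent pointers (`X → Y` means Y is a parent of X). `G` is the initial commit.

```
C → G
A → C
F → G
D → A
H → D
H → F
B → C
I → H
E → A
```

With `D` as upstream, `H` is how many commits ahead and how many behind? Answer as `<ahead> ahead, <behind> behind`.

2 ahead, 0 behind

Reachable from H: {A, C, D, F, G, H}.
Reachable from D: {A, C, D, G}.
Only in H's history (ahead): {F, H} — 2.
Only in D's history (behind): {} — 0.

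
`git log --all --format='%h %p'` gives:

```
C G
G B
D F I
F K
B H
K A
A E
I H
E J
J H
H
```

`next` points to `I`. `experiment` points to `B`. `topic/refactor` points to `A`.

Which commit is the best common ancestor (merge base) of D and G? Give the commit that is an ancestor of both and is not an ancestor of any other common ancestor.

Ancestors of D: {A, D, E, F, H, I, J, K}.
Ancestors of G: {B, G, H}.
Common ancestors: {H}.
The only common ancestor is H, so it is the merge base.

H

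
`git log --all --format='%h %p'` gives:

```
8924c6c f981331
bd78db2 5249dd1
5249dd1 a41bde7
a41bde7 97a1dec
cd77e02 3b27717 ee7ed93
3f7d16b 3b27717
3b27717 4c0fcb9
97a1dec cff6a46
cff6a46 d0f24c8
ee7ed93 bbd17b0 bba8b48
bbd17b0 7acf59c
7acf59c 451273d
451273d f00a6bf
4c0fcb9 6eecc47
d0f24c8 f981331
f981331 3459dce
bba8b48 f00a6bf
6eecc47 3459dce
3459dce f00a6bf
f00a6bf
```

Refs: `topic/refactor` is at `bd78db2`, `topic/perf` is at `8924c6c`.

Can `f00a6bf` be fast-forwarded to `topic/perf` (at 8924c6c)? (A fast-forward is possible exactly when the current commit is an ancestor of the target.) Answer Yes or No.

A fast-forward from f00a6bf to 8924c6c is possible iff f00a6bf is an ancestor of 8924c6c.
Ancestors of 8924c6c: {3459dce, 8924c6c, f00a6bf, f981331}.
f00a6bf is among them, so fast-forward is possible.

Yes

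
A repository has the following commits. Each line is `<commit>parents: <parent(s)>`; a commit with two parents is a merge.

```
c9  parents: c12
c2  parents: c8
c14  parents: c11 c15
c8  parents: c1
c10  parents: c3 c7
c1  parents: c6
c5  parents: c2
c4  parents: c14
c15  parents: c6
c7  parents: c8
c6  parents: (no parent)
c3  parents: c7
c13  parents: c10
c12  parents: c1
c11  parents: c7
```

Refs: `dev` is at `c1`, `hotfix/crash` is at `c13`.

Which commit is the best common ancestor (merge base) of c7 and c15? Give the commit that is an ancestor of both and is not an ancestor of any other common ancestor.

c6

Ancestors of c7: {c1, c6, c7, c8}.
Ancestors of c15: {c15, c6}.
Common ancestors: {c6}.
The only common ancestor is c6, so it is the merge base.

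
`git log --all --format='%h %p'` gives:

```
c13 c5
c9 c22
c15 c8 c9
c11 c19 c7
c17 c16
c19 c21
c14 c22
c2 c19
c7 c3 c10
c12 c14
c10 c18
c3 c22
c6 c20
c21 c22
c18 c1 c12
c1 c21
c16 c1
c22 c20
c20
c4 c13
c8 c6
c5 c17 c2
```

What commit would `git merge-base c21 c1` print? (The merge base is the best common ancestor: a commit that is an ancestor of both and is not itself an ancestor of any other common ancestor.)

Ancestors of c21: {c20, c21, c22}.
Ancestors of c1: {c1, c20, c21, c22}.
Common ancestors: {c20, c21, c22}.
Among these, c21 is not an ancestor of any other common ancestor — it is the merge base.

c21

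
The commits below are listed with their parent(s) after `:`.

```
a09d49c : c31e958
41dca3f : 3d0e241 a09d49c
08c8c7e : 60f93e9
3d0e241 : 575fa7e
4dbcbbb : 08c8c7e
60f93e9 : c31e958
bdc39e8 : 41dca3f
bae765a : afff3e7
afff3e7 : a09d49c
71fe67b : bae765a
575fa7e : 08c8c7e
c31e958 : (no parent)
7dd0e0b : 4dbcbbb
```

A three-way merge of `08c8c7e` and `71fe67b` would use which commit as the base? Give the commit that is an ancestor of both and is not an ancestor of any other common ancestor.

c31e958

Ancestors of 08c8c7e: {08c8c7e, 60f93e9, c31e958}.
Ancestors of 71fe67b: {71fe67b, a09d49c, afff3e7, bae765a, c31e958}.
Common ancestors: {c31e958}.
The only common ancestor is c31e958, so it is the merge base.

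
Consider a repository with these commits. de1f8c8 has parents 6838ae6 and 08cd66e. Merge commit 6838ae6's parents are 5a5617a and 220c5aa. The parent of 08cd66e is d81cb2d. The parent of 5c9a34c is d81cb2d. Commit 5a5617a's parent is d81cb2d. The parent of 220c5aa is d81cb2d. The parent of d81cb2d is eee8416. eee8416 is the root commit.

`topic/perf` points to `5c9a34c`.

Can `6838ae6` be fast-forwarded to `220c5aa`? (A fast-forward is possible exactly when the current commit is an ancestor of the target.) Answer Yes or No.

A fast-forward from 6838ae6 to 220c5aa is possible iff 6838ae6 is an ancestor of 220c5aa.
Ancestors of 220c5aa: {220c5aa, d81cb2d, eee8416}.
6838ae6 is not among them, so fast-forward is not possible.

No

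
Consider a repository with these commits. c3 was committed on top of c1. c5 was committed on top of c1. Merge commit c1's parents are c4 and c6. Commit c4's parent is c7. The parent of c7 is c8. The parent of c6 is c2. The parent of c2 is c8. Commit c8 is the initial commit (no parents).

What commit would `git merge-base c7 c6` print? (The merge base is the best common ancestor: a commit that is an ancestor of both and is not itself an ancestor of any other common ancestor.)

c8

Ancestors of c7: {c7, c8}.
Ancestors of c6: {c2, c6, c8}.
Common ancestors: {c8}.
The only common ancestor is c8, so it is the merge base.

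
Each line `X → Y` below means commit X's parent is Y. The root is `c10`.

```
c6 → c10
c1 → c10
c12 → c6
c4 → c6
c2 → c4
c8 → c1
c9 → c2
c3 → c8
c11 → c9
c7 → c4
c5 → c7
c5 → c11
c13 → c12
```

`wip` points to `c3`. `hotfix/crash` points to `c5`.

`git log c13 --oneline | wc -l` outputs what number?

4

Walking parent pointers from c13: reachable set = {c10, c12, c13, c6}.
That is 4 commits.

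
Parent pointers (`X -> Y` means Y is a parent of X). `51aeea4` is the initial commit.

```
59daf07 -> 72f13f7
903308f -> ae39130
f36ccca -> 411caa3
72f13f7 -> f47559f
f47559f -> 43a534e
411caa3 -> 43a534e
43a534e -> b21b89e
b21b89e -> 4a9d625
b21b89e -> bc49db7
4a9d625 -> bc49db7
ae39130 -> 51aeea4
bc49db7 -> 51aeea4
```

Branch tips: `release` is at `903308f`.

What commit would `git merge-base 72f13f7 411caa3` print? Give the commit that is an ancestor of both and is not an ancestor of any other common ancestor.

Ancestors of 72f13f7: {43a534e, 4a9d625, 51aeea4, 72f13f7, b21b89e, bc49db7, f47559f}.
Ancestors of 411caa3: {411caa3, 43a534e, 4a9d625, 51aeea4, b21b89e, bc49db7}.
Common ancestors: {43a534e, 4a9d625, 51aeea4, b21b89e, bc49db7}.
Among these, 43a534e is not an ancestor of any other common ancestor — it is the merge base.

43a534e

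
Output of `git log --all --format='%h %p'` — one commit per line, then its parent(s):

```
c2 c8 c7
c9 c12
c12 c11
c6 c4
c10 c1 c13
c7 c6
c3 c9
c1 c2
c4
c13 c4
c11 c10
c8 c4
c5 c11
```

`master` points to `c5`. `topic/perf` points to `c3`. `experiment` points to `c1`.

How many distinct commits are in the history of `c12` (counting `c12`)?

10

Walking parent pointers from c12: reachable set = {c1, c10, c11, c12, c13, c2, c4, c6, c7, c8}.
That is 10 commits.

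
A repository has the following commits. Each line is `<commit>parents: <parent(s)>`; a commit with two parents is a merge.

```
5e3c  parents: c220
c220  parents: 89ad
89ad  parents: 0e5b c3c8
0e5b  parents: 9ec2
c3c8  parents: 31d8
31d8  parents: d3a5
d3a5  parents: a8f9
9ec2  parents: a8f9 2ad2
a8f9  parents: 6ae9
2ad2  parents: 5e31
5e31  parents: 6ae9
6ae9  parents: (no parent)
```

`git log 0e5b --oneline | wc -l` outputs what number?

Walking parent pointers from 0e5b: reachable set = {0e5b, 2ad2, 5e31, 6ae9, 9ec2, a8f9}.
That is 6 commits.

6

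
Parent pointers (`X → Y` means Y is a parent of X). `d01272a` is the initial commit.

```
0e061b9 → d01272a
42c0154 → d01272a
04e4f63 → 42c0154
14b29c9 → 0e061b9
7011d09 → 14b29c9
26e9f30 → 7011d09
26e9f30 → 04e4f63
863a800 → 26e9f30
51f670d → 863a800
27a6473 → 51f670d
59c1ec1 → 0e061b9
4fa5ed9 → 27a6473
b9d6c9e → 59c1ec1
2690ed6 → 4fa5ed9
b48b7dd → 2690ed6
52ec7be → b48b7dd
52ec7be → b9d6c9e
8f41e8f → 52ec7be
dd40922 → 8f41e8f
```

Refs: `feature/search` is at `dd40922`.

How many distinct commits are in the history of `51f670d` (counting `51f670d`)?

9

Walking parent pointers from 51f670d: reachable set = {04e4f63, 0e061b9, 14b29c9, 26e9f30, 42c0154, 51f670d, 7011d09, 863a800, d01272a}.
That is 9 commits.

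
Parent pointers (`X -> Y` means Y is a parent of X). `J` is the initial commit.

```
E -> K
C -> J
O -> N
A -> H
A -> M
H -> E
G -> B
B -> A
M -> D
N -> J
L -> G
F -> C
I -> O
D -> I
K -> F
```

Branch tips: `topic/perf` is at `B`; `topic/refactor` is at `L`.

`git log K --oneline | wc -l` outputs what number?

Walking parent pointers from K: reachable set = {C, F, J, K}.
That is 4 commits.

4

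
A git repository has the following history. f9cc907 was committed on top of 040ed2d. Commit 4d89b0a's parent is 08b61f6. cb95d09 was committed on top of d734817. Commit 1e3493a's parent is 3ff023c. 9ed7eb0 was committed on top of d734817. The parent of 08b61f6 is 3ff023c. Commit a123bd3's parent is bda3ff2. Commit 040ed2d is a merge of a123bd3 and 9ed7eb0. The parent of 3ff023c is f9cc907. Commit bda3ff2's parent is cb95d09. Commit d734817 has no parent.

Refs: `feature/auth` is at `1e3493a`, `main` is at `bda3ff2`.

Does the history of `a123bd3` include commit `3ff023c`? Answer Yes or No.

Ancestors of a123bd3: {a123bd3, bda3ff2, cb95d09, d734817}.
3ff023c is not in that set, so it is not an ancestor of a123bd3.

No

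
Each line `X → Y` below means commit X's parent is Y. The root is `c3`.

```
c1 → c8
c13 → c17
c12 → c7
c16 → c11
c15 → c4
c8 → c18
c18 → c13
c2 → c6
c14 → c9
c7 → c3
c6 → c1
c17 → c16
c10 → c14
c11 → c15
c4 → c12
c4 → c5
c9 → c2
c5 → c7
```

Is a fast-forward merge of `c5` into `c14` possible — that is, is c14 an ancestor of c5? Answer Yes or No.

No

A fast-forward from c14 to c5 is possible iff c14 is an ancestor of c5.
Ancestors of c5: {c3, c5, c7}.
c14 is not among them, so fast-forward is not possible.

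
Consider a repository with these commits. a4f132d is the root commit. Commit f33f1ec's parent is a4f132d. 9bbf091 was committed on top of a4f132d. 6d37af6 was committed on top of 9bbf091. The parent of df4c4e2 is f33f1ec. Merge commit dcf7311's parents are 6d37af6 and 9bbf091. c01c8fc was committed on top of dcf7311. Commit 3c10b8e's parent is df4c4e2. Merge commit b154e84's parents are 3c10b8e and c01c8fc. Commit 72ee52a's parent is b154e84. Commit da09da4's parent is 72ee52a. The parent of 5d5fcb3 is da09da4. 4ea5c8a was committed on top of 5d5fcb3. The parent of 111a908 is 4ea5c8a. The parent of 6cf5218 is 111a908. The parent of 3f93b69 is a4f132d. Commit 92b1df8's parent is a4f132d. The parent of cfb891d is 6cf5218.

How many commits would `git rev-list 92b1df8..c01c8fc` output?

4

Reachable from c01c8fc: {6d37af6, 9bbf091, a4f132d, c01c8fc, dcf7311}.
Reachable from 92b1df8: {92b1df8, a4f132d}.
In c01c8fc's history but not 92b1df8's: {6d37af6, 9bbf091, c01c8fc, dcf7311} — 4 commits.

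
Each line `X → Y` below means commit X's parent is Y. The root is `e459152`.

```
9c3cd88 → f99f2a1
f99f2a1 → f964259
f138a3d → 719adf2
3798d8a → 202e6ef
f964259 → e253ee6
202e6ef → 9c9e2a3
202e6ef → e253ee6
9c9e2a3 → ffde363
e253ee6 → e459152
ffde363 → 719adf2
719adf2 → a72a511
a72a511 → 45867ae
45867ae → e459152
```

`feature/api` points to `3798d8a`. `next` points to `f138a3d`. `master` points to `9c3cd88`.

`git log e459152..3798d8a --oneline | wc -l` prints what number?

Reachable from 3798d8a: {202e6ef, 3798d8a, 45867ae, 719adf2, 9c9e2a3, a72a511, e253ee6, e459152, ffde363}.
Reachable from e459152: {e459152}.
In 3798d8a's history but not e459152's: {202e6ef, 3798d8a, 45867ae, 719adf2, 9c9e2a3, a72a511, e253ee6, ffde363} — 8 commits.

8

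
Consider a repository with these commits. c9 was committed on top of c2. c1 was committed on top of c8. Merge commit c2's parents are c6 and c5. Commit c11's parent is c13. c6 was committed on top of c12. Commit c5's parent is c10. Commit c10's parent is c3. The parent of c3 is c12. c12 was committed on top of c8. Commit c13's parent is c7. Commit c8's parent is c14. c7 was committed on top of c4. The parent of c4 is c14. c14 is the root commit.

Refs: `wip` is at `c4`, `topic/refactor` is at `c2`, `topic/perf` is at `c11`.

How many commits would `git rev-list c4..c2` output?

Reachable from c2: {c10, c12, c14, c2, c3, c5, c6, c8}.
Reachable from c4: {c14, c4}.
In c2's history but not c4's: {c10, c12, c2, c3, c5, c6, c8} — 7 commits.

7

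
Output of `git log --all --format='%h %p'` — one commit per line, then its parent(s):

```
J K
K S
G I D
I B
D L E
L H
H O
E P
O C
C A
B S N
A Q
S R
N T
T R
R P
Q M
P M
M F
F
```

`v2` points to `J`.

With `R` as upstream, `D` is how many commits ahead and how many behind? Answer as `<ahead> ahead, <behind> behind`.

Reachable from D: {A, C, D, E, F, H, L, M, O, P, Q}.
Reachable from R: {F, M, P, R}.
Only in D's history (ahead): {A, C, D, E, H, L, O, Q} — 8.
Only in R's history (behind): {R} — 1.

8 ahead, 1 behind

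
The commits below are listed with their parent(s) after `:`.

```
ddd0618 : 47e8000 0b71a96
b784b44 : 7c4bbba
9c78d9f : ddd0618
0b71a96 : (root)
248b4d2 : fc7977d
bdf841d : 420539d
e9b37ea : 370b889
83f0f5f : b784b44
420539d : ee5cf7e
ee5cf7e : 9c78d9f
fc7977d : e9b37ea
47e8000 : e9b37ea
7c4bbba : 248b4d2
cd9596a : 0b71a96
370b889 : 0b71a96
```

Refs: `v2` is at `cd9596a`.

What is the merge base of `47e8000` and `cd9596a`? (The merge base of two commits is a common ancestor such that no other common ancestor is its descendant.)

0b71a96

Ancestors of 47e8000: {0b71a96, 370b889, 47e8000, e9b37ea}.
Ancestors of cd9596a: {0b71a96, cd9596a}.
Common ancestors: {0b71a96}.
The only common ancestor is 0b71a96, so it is the merge base.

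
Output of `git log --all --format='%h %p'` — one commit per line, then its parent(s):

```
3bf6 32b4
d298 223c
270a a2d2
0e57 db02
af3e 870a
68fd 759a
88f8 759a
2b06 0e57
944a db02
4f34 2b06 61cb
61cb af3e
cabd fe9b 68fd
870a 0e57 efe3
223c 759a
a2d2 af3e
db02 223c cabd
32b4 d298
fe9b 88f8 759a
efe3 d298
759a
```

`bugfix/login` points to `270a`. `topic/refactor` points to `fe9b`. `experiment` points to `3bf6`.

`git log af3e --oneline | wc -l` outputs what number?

12

Walking parent pointers from af3e: reachable set = {0e57, 223c, 68fd, 759a, 870a, 88f8, af3e, cabd, d298, db02, efe3, fe9b}.
That is 12 commits.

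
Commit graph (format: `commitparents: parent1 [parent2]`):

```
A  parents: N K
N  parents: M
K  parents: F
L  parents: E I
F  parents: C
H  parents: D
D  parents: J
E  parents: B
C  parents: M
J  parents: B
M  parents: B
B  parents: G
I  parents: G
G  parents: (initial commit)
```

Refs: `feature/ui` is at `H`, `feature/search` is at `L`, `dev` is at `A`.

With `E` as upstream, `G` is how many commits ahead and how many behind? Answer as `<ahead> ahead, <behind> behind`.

0 ahead, 2 behind

Reachable from G: {G}.
Reachable from E: {B, E, G}.
Only in G's history (ahead): {} — 0.
Only in E's history (behind): {B, E} — 2.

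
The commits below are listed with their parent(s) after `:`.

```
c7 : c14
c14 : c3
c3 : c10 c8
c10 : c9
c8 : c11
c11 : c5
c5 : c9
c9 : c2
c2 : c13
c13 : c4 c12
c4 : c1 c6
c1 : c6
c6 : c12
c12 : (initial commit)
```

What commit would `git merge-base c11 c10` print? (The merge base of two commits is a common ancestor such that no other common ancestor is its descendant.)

c9

Ancestors of c11: {c1, c11, c12, c13, c2, c4, c5, c6, c9}.
Ancestors of c10: {c1, c10, c12, c13, c2, c4, c6, c9}.
Common ancestors: {c1, c12, c13, c2, c4, c6, c9}.
Among these, c9 is not an ancestor of any other common ancestor — it is the merge base.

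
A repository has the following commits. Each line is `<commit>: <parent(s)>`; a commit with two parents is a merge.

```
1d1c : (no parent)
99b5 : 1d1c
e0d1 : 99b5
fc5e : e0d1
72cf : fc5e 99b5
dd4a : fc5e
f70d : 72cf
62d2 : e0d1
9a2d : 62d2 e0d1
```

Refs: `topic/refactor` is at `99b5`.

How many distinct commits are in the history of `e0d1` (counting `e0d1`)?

Walking parent pointers from e0d1: reachable set = {1d1c, 99b5, e0d1}.
That is 3 commits.

3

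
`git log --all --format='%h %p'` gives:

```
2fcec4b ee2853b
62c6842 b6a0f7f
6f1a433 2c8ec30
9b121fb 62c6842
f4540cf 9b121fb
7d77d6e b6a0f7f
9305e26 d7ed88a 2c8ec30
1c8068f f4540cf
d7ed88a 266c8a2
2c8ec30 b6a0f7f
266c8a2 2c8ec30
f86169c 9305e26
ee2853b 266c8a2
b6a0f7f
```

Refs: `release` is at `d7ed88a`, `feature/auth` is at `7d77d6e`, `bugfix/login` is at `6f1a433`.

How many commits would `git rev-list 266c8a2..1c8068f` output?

4

Reachable from 1c8068f: {1c8068f, 62c6842, 9b121fb, b6a0f7f, f4540cf}.
Reachable from 266c8a2: {266c8a2, 2c8ec30, b6a0f7f}.
In 1c8068f's history but not 266c8a2's: {1c8068f, 62c6842, 9b121fb, f4540cf} — 4 commits.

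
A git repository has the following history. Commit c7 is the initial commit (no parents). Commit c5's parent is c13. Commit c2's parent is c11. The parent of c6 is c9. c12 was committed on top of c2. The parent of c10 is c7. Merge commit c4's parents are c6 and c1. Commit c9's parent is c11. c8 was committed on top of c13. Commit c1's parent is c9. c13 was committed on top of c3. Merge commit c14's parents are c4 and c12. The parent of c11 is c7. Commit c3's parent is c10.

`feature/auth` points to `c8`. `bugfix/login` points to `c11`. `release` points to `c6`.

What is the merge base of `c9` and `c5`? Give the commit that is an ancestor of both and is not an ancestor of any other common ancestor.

Ancestors of c9: {c11, c7, c9}.
Ancestors of c5: {c10, c13, c3, c5, c7}.
Common ancestors: {c7}.
The only common ancestor is c7, so it is the merge base.

c7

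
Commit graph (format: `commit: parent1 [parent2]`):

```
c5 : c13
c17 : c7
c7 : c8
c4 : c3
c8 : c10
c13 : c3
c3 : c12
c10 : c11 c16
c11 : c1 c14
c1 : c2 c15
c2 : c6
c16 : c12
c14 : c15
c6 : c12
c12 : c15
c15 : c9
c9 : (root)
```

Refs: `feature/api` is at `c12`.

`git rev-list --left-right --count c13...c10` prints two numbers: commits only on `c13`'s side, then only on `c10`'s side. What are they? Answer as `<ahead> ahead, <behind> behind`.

Reachable from c13: {c12, c13, c15, c3, c9}.
Reachable from c10: {c1, c10, c11, c12, c14, c15, c16, c2, c6, c9}.
Only in c13's history (ahead): {c13, c3} — 2.
Only in c10's history (behind): {c1, c10, c11, c14, c16, c2, c6} — 7.

2 ahead, 7 behind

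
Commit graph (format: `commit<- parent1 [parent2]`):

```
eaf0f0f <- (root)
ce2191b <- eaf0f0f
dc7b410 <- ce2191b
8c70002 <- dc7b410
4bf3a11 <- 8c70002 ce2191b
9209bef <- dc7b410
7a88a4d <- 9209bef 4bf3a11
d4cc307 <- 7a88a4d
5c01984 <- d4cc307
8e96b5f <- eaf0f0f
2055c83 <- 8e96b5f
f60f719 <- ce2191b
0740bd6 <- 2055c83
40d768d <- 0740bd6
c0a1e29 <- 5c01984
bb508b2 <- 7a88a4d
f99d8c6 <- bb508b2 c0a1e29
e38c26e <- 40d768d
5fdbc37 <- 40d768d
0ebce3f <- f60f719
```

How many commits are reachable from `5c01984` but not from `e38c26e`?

Reachable from 5c01984: {4bf3a11, 5c01984, 7a88a4d, 8c70002, 9209bef, ce2191b, d4cc307, dc7b410, eaf0f0f}.
Reachable from e38c26e: {0740bd6, 2055c83, 40d768d, 8e96b5f, e38c26e, eaf0f0f}.
In 5c01984's history but not e38c26e's: {4bf3a11, 5c01984, 7a88a4d, 8c70002, 9209bef, ce2191b, d4cc307, dc7b410} — 8 commits.

8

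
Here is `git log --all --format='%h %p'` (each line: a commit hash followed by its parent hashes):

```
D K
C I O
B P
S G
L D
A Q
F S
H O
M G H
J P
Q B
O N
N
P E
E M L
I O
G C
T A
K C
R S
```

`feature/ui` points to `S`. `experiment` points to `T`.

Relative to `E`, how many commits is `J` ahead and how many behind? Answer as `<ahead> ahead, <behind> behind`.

2 ahead, 0 behind

Reachable from J: {C, D, E, G, H, I, J, K, L, M, N, O, P}.
Reachable from E: {C, D, E, G, H, I, K, L, M, N, O}.
Only in J's history (ahead): {J, P} — 2.
Only in E's history (behind): {} — 0.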